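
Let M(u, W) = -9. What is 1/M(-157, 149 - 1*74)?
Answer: -⅑ ≈ -0.11111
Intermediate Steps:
1/M(-157, 149 - 1*74) = 1/(-9) = -⅑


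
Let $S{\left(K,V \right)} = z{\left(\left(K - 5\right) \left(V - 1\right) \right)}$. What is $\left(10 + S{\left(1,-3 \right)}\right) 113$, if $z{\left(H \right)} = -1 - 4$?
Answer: $565$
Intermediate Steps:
$z{\left(H \right)} = -5$
$S{\left(K,V \right)} = -5$
$\left(10 + S{\left(1,-3 \right)}\right) 113 = \left(10 - 5\right) 113 = 5 \cdot 113 = 565$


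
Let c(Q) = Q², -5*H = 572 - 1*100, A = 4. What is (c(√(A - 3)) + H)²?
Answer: 218089/25 ≈ 8723.6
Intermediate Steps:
H = -472/5 (H = -(572 - 1*100)/5 = -(572 - 100)/5 = -⅕*472 = -472/5 ≈ -94.400)
(c(√(A - 3)) + H)² = ((√(4 - 3))² - 472/5)² = ((√1)² - 472/5)² = (1² - 472/5)² = (1 - 472/5)² = (-467/5)² = 218089/25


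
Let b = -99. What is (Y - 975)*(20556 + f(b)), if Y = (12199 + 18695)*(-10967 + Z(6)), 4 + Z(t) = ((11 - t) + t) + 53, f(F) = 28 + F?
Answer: -6902663149005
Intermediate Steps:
Z(t) = 60 (Z(t) = -4 + (((11 - t) + t) + 53) = -4 + (11 + 53) = -4 + 64 = 60)
Y = -336960858 (Y = (12199 + 18695)*(-10967 + 60) = 30894*(-10907) = -336960858)
(Y - 975)*(20556 + f(b)) = (-336960858 - 975)*(20556 + (28 - 99)) = -336961833*(20556 - 71) = -336961833*20485 = -6902663149005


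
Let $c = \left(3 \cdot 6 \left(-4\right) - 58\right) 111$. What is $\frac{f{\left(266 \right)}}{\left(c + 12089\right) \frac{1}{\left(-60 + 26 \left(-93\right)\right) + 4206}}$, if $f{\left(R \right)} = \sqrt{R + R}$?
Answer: $- \frac{3456 \sqrt{133}}{2341} \approx -17.025$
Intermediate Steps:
$f{\left(R \right)} = \sqrt{2} \sqrt{R}$ ($f{\left(R \right)} = \sqrt{2 R} = \sqrt{2} \sqrt{R}$)
$c = -14430$ ($c = \left(18 \left(-4\right) - 58\right) 111 = \left(-72 - 58\right) 111 = \left(-130\right) 111 = -14430$)
$\frac{f{\left(266 \right)}}{\left(c + 12089\right) \frac{1}{\left(-60 + 26 \left(-93\right)\right) + 4206}} = \frac{\sqrt{2} \sqrt{266}}{\left(-14430 + 12089\right) \frac{1}{\left(-60 + 26 \left(-93\right)\right) + 4206}} = \frac{2 \sqrt{133}}{\left(-2341\right) \frac{1}{\left(-60 - 2418\right) + 4206}} = \frac{2 \sqrt{133}}{\left(-2341\right) \frac{1}{-2478 + 4206}} = \frac{2 \sqrt{133}}{\left(-2341\right) \frac{1}{1728}} = \frac{2 \sqrt{133}}{- \frac{2341}{1728}} = 2 \sqrt{133} \left(- \frac{1728}{2341}\right) = - \frac{3456 \sqrt{133}}{2341}$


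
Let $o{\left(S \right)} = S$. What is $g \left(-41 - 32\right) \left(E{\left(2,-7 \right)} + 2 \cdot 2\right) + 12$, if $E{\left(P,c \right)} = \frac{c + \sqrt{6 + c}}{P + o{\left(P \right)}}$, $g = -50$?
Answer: $\frac{16449}{2} + \frac{1825 i}{2} \approx 8224.5 + 912.5 i$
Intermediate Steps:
$E{\left(P,c \right)} = \frac{c + \sqrt{6 + c}}{2 P}$ ($E{\left(P,c \right)} = \frac{c + \sqrt{6 + c}}{P + P} = \frac{c + \sqrt{6 + c}}{2 P}$)
$g \left(-41 - 32\right) \left(E{\left(2,-7 \right)} + 2 \cdot 2\right) + 12 = - 50 \left(-41 - 32\right) \left(\frac{-7 + \sqrt{6 - 7}}{2 \cdot 2} + 2 \cdot 2\right) + 12 = - 50 \left(- 73 \left(\frac{1}{2} \cdot \frac{1}{2} \left(-7 + \sqrt{-1}\right) + 4\right)\right) + 12 = - 50 \left(- 73 \left(\frac{1}{2} \cdot \frac{1}{2} \left(-7 + i\right) + 4\right)\right) + 12 = - 50 \left(- 73 \left(\left(- \frac{7}{4} + \frac{i}{4}\right) + 4\right)\right) + 12 = - 50 \left(- 73 \left(\frac{9}{4} + \frac{i}{4}\right)\right) + 12 = - 50 \left(- \frac{657}{4} - \frac{73 i}{4}\right) + 12 = \left(\frac{16425}{2} + \frac{1825 i}{2}\right) + 12 = \frac{16449}{2} + \frac{1825 i}{2}$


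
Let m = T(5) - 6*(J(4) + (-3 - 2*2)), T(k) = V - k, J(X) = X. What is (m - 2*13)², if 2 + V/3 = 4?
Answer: 49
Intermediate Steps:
V = 6 (V = -6 + 3*4 = -6 + 12 = 6)
T(k) = 6 - k
m = 19 (m = (6 - 1*5) - 6*(4 + (-3 - 2*2)) = (6 - 5) - 6*(4 + (-3 - 4)) = 1 - 6*(4 - 7) = 1 - 6*(-3) = 1 + 18 = 19)
(m - 2*13)² = (19 - 2*13)² = (19 - 26)² = (-7)² = 49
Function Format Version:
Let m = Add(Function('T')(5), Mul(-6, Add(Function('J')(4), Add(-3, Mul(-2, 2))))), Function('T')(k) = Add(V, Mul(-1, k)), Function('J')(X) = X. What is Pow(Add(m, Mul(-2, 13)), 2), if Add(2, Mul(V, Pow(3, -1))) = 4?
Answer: 49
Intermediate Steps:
V = 6 (V = Add(-6, Mul(3, 4)) = Add(-6, 12) = 6)
Function('T')(k) = Add(6, Mul(-1, k))
m = 19 (m = Add(Add(6, Mul(-1, 5)), Mul(-6, Add(4, Add(-3, Mul(-2, 2))))) = Add(Add(6, -5), Mul(-6, Add(4, Add(-3, -4)))) = Add(1, Mul(-6, Add(4, -7))) = Add(1, Mul(-6, -3)) = Add(1, 18) = 19)
Pow(Add(m, Mul(-2, 13)), 2) = Pow(Add(19, Mul(-2, 13)), 2) = Pow(Add(19, -26), 2) = Pow(-7, 2) = 49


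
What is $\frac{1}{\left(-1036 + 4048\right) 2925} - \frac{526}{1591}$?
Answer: $- \frac{4634111009}{14016869100} \approx -0.33061$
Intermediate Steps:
$\frac{1}{\left(-1036 + 4048\right) 2925} - \frac{526}{1591} = \frac{1}{3012} \cdot \frac{1}{2925} - \frac{526}{1591} = \frac{1}{8810100} - \frac{526}{1591} = - \frac{4634111009}{14016869100}$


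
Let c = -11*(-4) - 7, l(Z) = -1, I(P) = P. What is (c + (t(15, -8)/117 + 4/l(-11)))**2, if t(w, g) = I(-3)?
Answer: 1653796/1521 ≈ 1087.3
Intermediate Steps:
t(w, g) = -3
c = 37 (c = 44 - 7 = 37)
(c + (t(15, -8)/117 + 4/l(-11)))**2 = (37 + (-3/117 + 4/(-1)))**2 = (37 + (-3*1/117 + 4*(-1)))**2 = (37 + (-1/39 - 4))**2 = (37 - 157/39)**2 = (1286/39)**2 = 1653796/1521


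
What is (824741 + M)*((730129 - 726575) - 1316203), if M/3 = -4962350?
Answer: 18458875846541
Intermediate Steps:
M = -14887050 (M = 3*(-4962350) = -14887050)
(824741 + M)*((730129 - 726575) - 1316203) = (824741 - 14887050)*((730129 - 726575) - 1316203) = -14062309*(3554 - 1316203) = -14062309*(-1312649) = 18458875846541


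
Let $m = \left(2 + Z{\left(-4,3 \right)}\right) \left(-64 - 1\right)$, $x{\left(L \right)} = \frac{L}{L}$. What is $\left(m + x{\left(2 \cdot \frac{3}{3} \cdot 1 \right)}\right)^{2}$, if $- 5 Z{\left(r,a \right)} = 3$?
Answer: $8100$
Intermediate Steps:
$Z{\left(r,a \right)} = - \frac{3}{5}$ ($Z{\left(r,a \right)} = \left(- \frac{1}{5}\right) 3 = - \frac{3}{5}$)
$x{\left(L \right)} = 1$
$m = -91$ ($m = \left(2 - \frac{3}{5}\right) \left(-64 - 1\right) = \frac{7}{5} \left(-65\right) = -91$)
$\left(m + x{\left(2 \cdot \frac{3}{3} \cdot 1 \right)}\right)^{2} = \left(-91 + 1\right)^{2} = \left(-90\right)^{2} = 8100$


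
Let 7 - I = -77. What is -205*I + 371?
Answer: -16849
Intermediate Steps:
I = 84 (I = 7 - 1*(-77) = 7 + 77 = 84)
-205*I + 371 = -205*84 + 371 = -17220 + 371 = -16849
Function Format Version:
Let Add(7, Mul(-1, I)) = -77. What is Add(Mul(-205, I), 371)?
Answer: -16849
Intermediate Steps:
I = 84 (I = Add(7, Mul(-1, -77)) = Add(7, 77) = 84)
Add(Mul(-205, I), 371) = Add(Mul(-205, 84), 371) = Add(-17220, 371) = -16849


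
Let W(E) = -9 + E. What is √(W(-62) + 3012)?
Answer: √2941 ≈ 54.231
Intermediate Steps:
√(W(-62) + 3012) = √((-9 - 62) + 3012) = √(-71 + 3012) = √2941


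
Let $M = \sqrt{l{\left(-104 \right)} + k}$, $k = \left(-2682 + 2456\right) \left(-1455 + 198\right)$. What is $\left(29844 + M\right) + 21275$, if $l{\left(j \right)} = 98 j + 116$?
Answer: $51119 + \sqrt{274006} \approx 51642.0$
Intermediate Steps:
$l{\left(j \right)} = 116 + 98 j$
$k = 284082$ ($k = \left(-226\right) \left(-1257\right) = 284082$)
$M = \sqrt{274006}$ ($M = \sqrt{\left(116 + 98 \left(-104\right)\right) + 284082} = \sqrt{\left(116 - 10192\right) + 284082} = \sqrt{-10076 + 284082} = \sqrt{274006} \approx 523.46$)
$\left(29844 + M\right) + 21275 = \left(29844 + \sqrt{274006}\right) + 21275 = 51119 + \sqrt{274006}$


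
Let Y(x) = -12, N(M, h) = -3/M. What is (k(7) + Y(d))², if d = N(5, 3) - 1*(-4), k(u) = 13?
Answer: 1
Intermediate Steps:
d = 17/5 (d = -3/5 - 1*(-4) = -3*⅕ + 4 = -⅗ + 4 = 17/5 ≈ 3.4000)
(k(7) + Y(d))² = (13 - 12)² = 1² = 1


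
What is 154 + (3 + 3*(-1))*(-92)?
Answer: 154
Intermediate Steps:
154 + (3 + 3*(-1))*(-92) = 154 + (3 - 3)*(-92) = 154 + 0*(-92) = 154 + 0 = 154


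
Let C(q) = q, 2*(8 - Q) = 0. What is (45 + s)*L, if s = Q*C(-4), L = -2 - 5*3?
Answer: -221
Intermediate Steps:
Q = 8 (Q = 8 - ½*0 = 8 + 0 = 8)
L = -17 (L = -2 - 15 = -17)
s = -32 (s = 8*(-4) = -32)
(45 + s)*L = (45 - 32)*(-17) = 13*(-17) = -221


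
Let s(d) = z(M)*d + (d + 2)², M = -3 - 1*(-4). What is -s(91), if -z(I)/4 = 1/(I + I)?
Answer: -8467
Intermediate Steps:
M = 1 (M = -3 + 4 = 1)
z(I) = -2/I (z(I) = -4/(I + I) = -4*1/(2*I) = -2/I)
s(d) = (2 + d)² - 2*d (s(d) = (-2/1)*d + (d + 2)² = (-2*1)*d + (2 + d)² = -2*d + (2 + d)² = (2 + d)² - 2*d)
-s(91) = -((2 + 91)² - 2*91) = -(93² - 182) = -(8649 - 182) = -1*8467 = -8467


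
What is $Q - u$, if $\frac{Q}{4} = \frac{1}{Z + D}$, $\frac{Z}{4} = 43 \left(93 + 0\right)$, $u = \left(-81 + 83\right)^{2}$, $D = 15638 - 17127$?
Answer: $- \frac{58024}{14507} \approx -3.9997$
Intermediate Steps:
$D = -1489$
$u = 4$ ($u = 2^{2} = 4$)
$Z = 15996$ ($Z = 4 \cdot 43 \left(93 + 0\right) = 4 \cdot 43 \cdot 93 = 4 \cdot 3999 = 15996$)
$Q = \frac{4}{14507}$ ($Q = \frac{4}{15996 - 1489} = \frac{4}{14507} \approx 0.00027573$)
$Q - u = \frac{4}{14507} - 4 = - \frac{58024}{14507}$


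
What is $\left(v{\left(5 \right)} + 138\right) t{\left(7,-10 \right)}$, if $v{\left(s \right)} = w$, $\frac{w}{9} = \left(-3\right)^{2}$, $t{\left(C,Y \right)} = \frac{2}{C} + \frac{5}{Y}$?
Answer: $- \frac{657}{14} \approx -46.929$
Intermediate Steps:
$w = 81$ ($w = 9 \left(-3\right)^{2} = 9 \cdot 9 = 81$)
$v{\left(s \right)} = 81$
$\left(v{\left(5 \right)} + 138\right) t{\left(7,-10 \right)} = \left(81 + 138\right) \left(\frac{2}{7} + \frac{5}{-10}\right) = 219 \left(2 \cdot \frac{1}{7} + 5 \left(- \frac{1}{10}\right)\right) = 219 \left(\frac{2}{7} - \frac{1}{2}\right) = 219 \left(- \frac{3}{14}\right) = - \frac{657}{14}$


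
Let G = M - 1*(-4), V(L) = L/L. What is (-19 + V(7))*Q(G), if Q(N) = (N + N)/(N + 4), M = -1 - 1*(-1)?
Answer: -18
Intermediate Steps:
V(L) = 1
M = 0 (M = -1 + 1 = 0)
G = 4 (G = 0 - 1*(-4) = 0 + 4 = 4)
Q(N) = 2*N/(4 + N) (Q(N) = (2*N)/(4 + N) = 2*N/(4 + N))
(-19 + V(7))*Q(G) = (-19 + 1)*(2*4/(4 + 4)) = -36*4/8 = -18*1 = -18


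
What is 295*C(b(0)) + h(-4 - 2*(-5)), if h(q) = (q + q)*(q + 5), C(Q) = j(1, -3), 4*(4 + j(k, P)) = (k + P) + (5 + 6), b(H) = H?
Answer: -1537/4 ≈ -384.25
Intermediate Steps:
j(k, P) = -5/4 + P/4 + k/4 (j(k, P) = -4 + ((k + P) + (5 + 6))/4 = -4 + ((P + k) + 11)/4 = -4 + (11 + P + k)/4 = -4 + (11/4 + P/4 + k/4) = -5/4 + P/4 + k/4)
C(Q) = -7/4 (C(Q) = -5/4 + (1/4)*(-3) + (1/4)*1 = -5/4 - 3/4 + 1/4 = -7/4)
h(q) = 2*q*(5 + q) (h(q) = (2*q)*(5 + q) = 2*q*(5 + q))
295*C(b(0)) + h(-4 - 2*(-5)) = 295*(-7/4) + 2*(-4 - 2*(-5))*(5 + (-4 - 2*(-5))) = -2065/4 + 2*(-4 + 10)*(5 + (-4 + 10)) = -2065/4 + 2*6*(5 + 6) = -2065/4 + 2*6*11 = -2065/4 + 132 = -1537/4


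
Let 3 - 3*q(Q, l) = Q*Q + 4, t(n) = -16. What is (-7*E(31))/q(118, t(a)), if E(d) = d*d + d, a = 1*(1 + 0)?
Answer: 20832/13925 ≈ 1.4960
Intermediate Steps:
a = 1 (a = 1*1 = 1)
q(Q, l) = -⅓ - Q²/3 (q(Q, l) = 1 - (Q*Q + 4)/3 = 1 - (Q² + 4)/3 = 1 - (4 + Q²)/3 = 1 + (-4/3 - Q²/3) = -⅓ - Q²/3)
E(d) = d + d² (E(d) = d² + d = d + d²)
(-7*E(31))/q(118, t(a)) = (-217*(1 + 31))/(-⅓ - ⅓*118²) = (-217*32)/(-⅓ - ⅓*13924) = (-7*992)/(-⅓ - 13924/3) = -6944/(-13925/3) = -6944*(-3/13925) = 20832/13925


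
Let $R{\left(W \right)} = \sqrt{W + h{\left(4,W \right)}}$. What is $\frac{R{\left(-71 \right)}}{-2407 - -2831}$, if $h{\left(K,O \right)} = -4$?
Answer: $\frac{5 i \sqrt{3}}{424} \approx 0.020425 i$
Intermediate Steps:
$R{\left(W \right)} = \sqrt{-4 + W}$ ($R{\left(W \right)} = \sqrt{W - 4} = \sqrt{-4 + W}$)
$\frac{R{\left(-71 \right)}}{-2407 - -2831} = \frac{\sqrt{-4 - 71}}{-2407 - -2831} = \frac{\sqrt{-75}}{-2407 + 2831} = \frac{5 i \sqrt{3}}{424}$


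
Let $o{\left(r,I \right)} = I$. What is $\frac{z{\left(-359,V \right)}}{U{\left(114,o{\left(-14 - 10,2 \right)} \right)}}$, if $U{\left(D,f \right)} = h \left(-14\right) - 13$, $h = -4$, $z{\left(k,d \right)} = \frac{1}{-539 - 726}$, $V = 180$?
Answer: $- \frac{1}{54395} \approx -1.8384 \cdot 10^{-5}$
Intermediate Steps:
$z{\left(k,d \right)} = - \frac{1}{1265}$ ($z{\left(k,d \right)} = \frac{1}{-1265} = - \frac{1}{1265}$)
$U{\left(D,f \right)} = 43$ ($U{\left(D,f \right)} = \left(-4\right) \left(-14\right) - 13 = 56 - 13 = 43$)
$\frac{z{\left(-359,V \right)}}{U{\left(114,o{\left(-14 - 10,2 \right)} \right)}} = - \frac{1}{1265 \cdot 43} = \left(- \frac{1}{1265}\right) \frac{1}{43} = - \frac{1}{54395}$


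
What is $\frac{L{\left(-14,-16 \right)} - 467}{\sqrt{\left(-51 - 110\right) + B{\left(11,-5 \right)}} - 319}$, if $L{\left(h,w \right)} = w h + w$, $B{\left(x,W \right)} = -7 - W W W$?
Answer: $\frac{82621}{101804} + \frac{259 i \sqrt{43}}{101804} \approx 0.81157 + 0.016683 i$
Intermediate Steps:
$B{\left(x,W \right)} = -7 - W^{3}$ ($B{\left(x,W \right)} = -7 - W^{2} W = -7 - W^{3}$)
$L{\left(h,w \right)} = w + h w$ ($L{\left(h,w \right)} = h w + w = w + h w$)
$\frac{L{\left(-14,-16 \right)} - 467}{\sqrt{\left(-51 - 110\right) + B{\left(11,-5 \right)}} - 319} = \frac{- 16 \left(1 - 14\right) - 467}{\sqrt{\left(-51 - 110\right) - -118} - 319} = \frac{\left(-16\right) \left(-13\right) - 467}{\sqrt{-161 - -118} - 319} = \frac{208 - 467}{\sqrt{-161 + \left(-7 + 125\right)} - 319} = - \frac{259}{\sqrt{-161 + 118} - 319} = - \frac{259}{\sqrt{-43} - 319} = - \frac{259}{i \sqrt{43} - 319} = - \frac{259}{-319 + i \sqrt{43}}$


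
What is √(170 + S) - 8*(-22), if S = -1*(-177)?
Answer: 176 + √347 ≈ 194.63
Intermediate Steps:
S = 177
√(170 + S) - 8*(-22) = √(170 + 177) - 8*(-22) = √347 + 176 = 176 + √347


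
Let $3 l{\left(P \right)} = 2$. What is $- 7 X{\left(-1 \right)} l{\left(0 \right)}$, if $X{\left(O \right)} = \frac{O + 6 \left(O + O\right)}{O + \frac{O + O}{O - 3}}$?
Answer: $- \frac{364}{3} \approx -121.33$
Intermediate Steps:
$l{\left(P \right)} = \frac{2}{3}$ ($l{\left(P \right)} = \frac{1}{3} \cdot 2 = \frac{2}{3}$)
$X{\left(O \right)} = \frac{13 O}{O + \frac{2 O}{-3 + O}}$ ($X{\left(O \right)} = \frac{O + 6 \cdot 2 O}{O + \frac{2 O}{-3 + O}} = \frac{O + 12 O}{O + \frac{2 O}{-3 + O}} = \frac{13 O}{O + \frac{2 O}{-3 + O}}$)
$- 7 X{\left(-1 \right)} l{\left(0 \right)} = - 7 \frac{13 \left(-3 - 1\right)}{-1 - 1} \cdot \frac{2}{3} = - 7 \cdot 13 \frac{1}{-2} \left(-4\right) \frac{2}{3} = - 7 \cdot 13 \left(- \frac{1}{2}\right) \left(-4\right) \frac{2}{3} = \left(-7\right) 26 \cdot \frac{2}{3} = \left(-182\right) \frac{2}{3} = - \frac{364}{3}$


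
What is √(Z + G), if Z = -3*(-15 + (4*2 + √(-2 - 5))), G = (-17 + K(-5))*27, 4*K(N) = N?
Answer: √(-1887 - 12*I*√7)/2 ≈ 0.18271 - 21.721*I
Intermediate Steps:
K(N) = N/4
G = -1971/4 (G = (-17 + (¼)*(-5))*27 = (-17 - 5/4)*27 = -73/4*27 = -1971/4 ≈ -492.75)
Z = 21 - 3*I*√7 (Z = -3*(-15 + (8 + √(-7))) = -3*(-15 + (8 + I*√7)) = -3*(-7 + I*√7) = 21 - 3*I*√7 ≈ 21.0 - 7.9373*I)
√(Z + G) = √((21 - 3*I*√7) - 1971/4) = √(-1887/4 - 3*I*√7)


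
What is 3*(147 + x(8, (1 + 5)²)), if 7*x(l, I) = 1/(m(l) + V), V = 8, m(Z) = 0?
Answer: 24699/56 ≈ 441.05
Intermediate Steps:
x(l, I) = 1/56 (x(l, I) = 1/(7*(0 + 8)) = (⅐)/8 = (⅐)*(⅛) = 1/56)
3*(147 + x(8, (1 + 5)²)) = 3*(147 + 1/56) = 3*(8233/56) = 24699/56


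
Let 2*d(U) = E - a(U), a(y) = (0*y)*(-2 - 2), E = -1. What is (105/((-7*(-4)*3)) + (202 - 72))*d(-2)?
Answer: -525/8 ≈ -65.625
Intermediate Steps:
a(y) = 0 (a(y) = 0*(-4) = 0)
d(U) = -½ (d(U) = (-1 - 1*0)/2 = (-1 + 0)/2 = (½)*(-1) = -½)
(105/((-7*(-4)*3)) + (202 - 72))*d(-2) = (105/((-7*(-4)*3)) + (202 - 72))*(-½) = (105/((28*3)) + 130)*(-½) = (105/84 + 130)*(-½) = (105*(1/84) + 130)*(-½) = (5/4 + 130)*(-½) = (525/4)*(-½) = -525/8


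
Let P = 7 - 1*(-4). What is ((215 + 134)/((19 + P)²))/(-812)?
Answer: -349/730800 ≈ -0.00047756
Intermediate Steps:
P = 11 (P = 7 + 4 = 11)
((215 + 134)/((19 + P)²))/(-812) = ((215 + 134)/((19 + 11)²))/(-812) = (349/(30²))*(-1/812) = (349/900)*(-1/812) = -349/730800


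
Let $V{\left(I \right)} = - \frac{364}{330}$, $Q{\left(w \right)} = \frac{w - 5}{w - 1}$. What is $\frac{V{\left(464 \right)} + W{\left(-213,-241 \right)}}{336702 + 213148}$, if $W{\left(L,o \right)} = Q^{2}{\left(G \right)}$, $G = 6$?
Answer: $- \frac{877}{453626250} \approx -1.9333 \cdot 10^{-6}$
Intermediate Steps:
$Q{\left(w \right)} = \frac{-5 + w}{-1 + w}$
$V{\left(I \right)} = - \frac{182}{165}$ ($V{\left(I \right)} = \left(-364\right) \frac{1}{330} = - \frac{182}{165}$)
$W{\left(L,o \right)} = \frac{1}{25}$ ($W{\left(L,o \right)} = \left(\frac{-5 + 6}{-1 + 6}\right)^{2} = \left(\frac{1}{5} \cdot 1\right)^{2} = \left(\frac{1}{5}\right)^{2} = \frac{1}{25}$)
$\frac{V{\left(464 \right)} + W{\left(-213,-241 \right)}}{336702 + 213148} = \frac{- \frac{182}{165} + \frac{1}{25}}{336702 + 213148} = - \frac{877}{825 \cdot 549850} = \left(- \frac{877}{825}\right) \frac{1}{549850} = - \frac{877}{453626250}$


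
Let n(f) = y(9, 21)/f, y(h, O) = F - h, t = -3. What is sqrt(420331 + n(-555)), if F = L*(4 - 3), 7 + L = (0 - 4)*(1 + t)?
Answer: 13*sqrt(766109235)/555 ≈ 648.33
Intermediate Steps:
L = 1 (L = -7 + (0 - 4)*(1 - 3) = -7 - 4*(-2) = -7 + 8 = 1)
F = 1 (F = 1*(4 - 3) = 1*1 = 1)
y(h, O) = 1 - h
n(f) = -8/f (n(f) = (1 - 1*9)/f = (1 - 9)/f = -8/f)
sqrt(420331 + n(-555)) = sqrt(420331 - 8/(-555)) = sqrt(420331 - 8*(-1/555)) = sqrt(420331 + 8/555) = sqrt(233283713/555) = 13*sqrt(766109235)/555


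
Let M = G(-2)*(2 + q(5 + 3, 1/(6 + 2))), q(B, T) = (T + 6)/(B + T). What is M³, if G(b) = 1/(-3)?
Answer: -5735339/7414875 ≈ -0.77349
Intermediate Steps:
q(B, T) = (6 + T)/(B + T)
G(b) = -⅓ (G(b) = 1*(-⅓) = -⅓)
M = -179/195 (M = -(2 + (6 + 1/(6 + 2))/((5 + 3) + 1/(6 + 2)))/3 = -(2 + (6 + 1/8)/(8 + 1/8))/3 = -(2 + (6 + ⅛)/(8 + ⅛))/3 = -(2 + (49/8)/(65/8))/3 = -(2 + (8/65)*(49/8))/3 = -(2 + 49/65)/3 = -⅓*179/65 = -179/195 ≈ -0.91795)
M³ = (-179/195)³ = -5735339/7414875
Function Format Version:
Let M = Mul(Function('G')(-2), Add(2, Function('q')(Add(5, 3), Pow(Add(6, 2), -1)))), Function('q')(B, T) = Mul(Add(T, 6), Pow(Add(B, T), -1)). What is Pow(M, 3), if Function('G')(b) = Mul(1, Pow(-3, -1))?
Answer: Rational(-5735339, 7414875) ≈ -0.77349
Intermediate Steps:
Function('q')(B, T) = Mul(Pow(Add(B, T), -1), Add(6, T)) (Function('q')(B, T) = Mul(Add(6, T), Pow(Add(B, T), -1)) = Mul(Pow(Add(B, T), -1), Add(6, T)))
Function('G')(b) = Rational(-1, 3) (Function('G')(b) = Mul(1, Rational(-1, 3)) = Rational(-1, 3))
M = Rational(-179, 195) (M = Mul(Rational(-1, 3), Add(2, Mul(Pow(Add(Add(5, 3), Pow(Add(6, 2), -1)), -1), Add(6, Pow(Add(6, 2), -1))))) = Mul(Rational(-1, 3), Add(2, Mul(Pow(Add(8, Pow(8, -1)), -1), Add(6, Pow(8, -1))))) = Mul(Rational(-1, 3), Add(2, Mul(Pow(Add(8, Rational(1, 8)), -1), Add(6, Rational(1, 8))))) = Mul(Rational(-1, 3), Add(2, Mul(Pow(Rational(65, 8), -1), Rational(49, 8)))) = Mul(Rational(-1, 3), Add(2, Mul(Rational(8, 65), Rational(49, 8)))) = Mul(Rational(-1, 3), Add(2, Rational(49, 65))) = Mul(Rational(-1, 3), Rational(179, 65)) = Rational(-179, 195) ≈ -0.91795)
Pow(M, 3) = Pow(Rational(-179, 195), 3) = Rational(-5735339, 7414875)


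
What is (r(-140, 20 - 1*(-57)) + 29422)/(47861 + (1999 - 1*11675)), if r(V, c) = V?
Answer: 29282/38185 ≈ 0.76685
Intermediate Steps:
(r(-140, 20 - 1*(-57)) + 29422)/(47861 + (1999 - 1*11675)) = (-140 + 29422)/(47861 + (1999 - 1*11675)) = 29282/(47861 + (1999 - 11675)) = 29282/(47861 - 9676) = 29282/38185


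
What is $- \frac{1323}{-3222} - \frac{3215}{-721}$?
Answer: $\frac{1256957}{258118} \approx 4.8697$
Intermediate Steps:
$- \frac{1323}{-3222} - \frac{3215}{-721} = \left(-1323\right) \left(- \frac{1}{3222}\right) - - \frac{3215}{721} = \frac{147}{358} + \frac{3215}{721} = \frac{1256957}{258118}$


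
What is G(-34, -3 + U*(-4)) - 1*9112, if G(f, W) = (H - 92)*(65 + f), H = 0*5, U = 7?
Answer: -11964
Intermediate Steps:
H = 0
G(f, W) = -5980 - 92*f (G(f, W) = (0 - 92)*(65 + f) = -92*(65 + f) = -5980 - 92*f)
G(-34, -3 + U*(-4)) - 1*9112 = (-5980 - 92*(-34)) - 1*9112 = (-5980 + 3128) - 9112 = -2852 - 9112 = -11964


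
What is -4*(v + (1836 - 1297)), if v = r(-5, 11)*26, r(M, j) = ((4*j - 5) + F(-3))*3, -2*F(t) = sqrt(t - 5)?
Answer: -14324 + 312*I*sqrt(2) ≈ -14324.0 + 441.23*I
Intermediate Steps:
F(t) = -sqrt(-5 + t)/2 (F(t) = -sqrt(t - 5)/2 = -sqrt(-5 + t)/2)
r(M, j) = -15 + 12*j - 3*I*sqrt(2) (r(M, j) = ((4*j - 5) - sqrt(-5 - 3)/2)*3 = ((-5 + 4*j) - I*sqrt(2))*3 = (-5 + 4*j - I*sqrt(2))*3 = -15 + 12*j - 3*I*sqrt(2))
v = 3042 - 78*I*sqrt(2) (v = (-15 + 12*11 - 3*I*sqrt(2))*26 = (-15 + 132 - 3*I*sqrt(2))*26 = (117 - 3*I*sqrt(2))*26 = 3042 - 78*I*sqrt(2) ≈ 3042.0 - 110.31*I)
-4*(v + (1836 - 1297)) = -4*((3042 - 78*I*sqrt(2)) + (1836 - 1297)) = -4*((3042 - 78*I*sqrt(2)) + 539) = -4*(3581 - 78*I*sqrt(2)) = -14324 + 312*I*sqrt(2)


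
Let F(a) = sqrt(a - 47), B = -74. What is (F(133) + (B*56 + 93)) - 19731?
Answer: -23782 + sqrt(86) ≈ -23773.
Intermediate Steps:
F(a) = sqrt(-47 + a)
(F(133) + (B*56 + 93)) - 19731 = (sqrt(-47 + 133) + (-74*56 + 93)) - 19731 = (sqrt(86) + (-4144 + 93)) - 19731 = (sqrt(86) - 4051) - 19731 = (-4051 + sqrt(86)) - 19731 = -23782 + sqrt(86)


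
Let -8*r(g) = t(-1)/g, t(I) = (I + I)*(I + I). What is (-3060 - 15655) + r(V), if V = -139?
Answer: -5202769/278 ≈ -18715.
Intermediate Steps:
t(I) = 4*I**2 (t(I) = (2*I)*(2*I) = 4*I**2)
r(g) = -1/(2*g) (r(g) = -4*(-1)**2/(8*g) = -4*1/(8*g) = -1/(2*g))
(-3060 - 15655) + r(V) = (-3060 - 15655) - 1/2/(-139) = -18715 - 1/2*(-1/139) = -18715 + 1/278 = -5202769/278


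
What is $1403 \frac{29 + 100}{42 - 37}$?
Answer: $\frac{180987}{5} \approx 36197.0$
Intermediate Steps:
$1403 \frac{29 + 100}{42 - 37} = 1403 \cdot \frac{129}{5} = \frac{180987}{5}$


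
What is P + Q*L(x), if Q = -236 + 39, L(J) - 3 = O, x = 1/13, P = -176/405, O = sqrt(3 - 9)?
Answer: -239531/405 - 197*I*sqrt(6) ≈ -591.43 - 482.55*I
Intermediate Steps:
O = I*sqrt(6) (O = sqrt(-6) = I*sqrt(6) ≈ 2.4495*I)
P = -176/405 (P = -176*1/405 = -176/405 ≈ -0.43457)
x = 1/13 ≈ 0.076923
L(J) = 3 + I*sqrt(6)
Q = -197
P + Q*L(x) = -176/405 - 197*(3 + I*sqrt(6)) = -176/405 + (-591 - 197*I*sqrt(6)) = -239531/405 - 197*I*sqrt(6)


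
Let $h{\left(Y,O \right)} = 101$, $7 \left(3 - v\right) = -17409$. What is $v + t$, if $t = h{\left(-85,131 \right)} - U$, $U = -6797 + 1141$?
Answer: $8247$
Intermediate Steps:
$v = 2490$ ($v = 3 - -2487 = 3 + 2487 = 2490$)
$U = -5656$
$t = 5757$ ($t = 101 - -5656 = 101 + 5656 = 5757$)
$v + t = 2490 + 5757 = 8247$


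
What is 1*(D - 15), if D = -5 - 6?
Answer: -26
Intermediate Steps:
D = -11
1*(D - 15) = 1*(-11 - 15) = 1*(-26) = -26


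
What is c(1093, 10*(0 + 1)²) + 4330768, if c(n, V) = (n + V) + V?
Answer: 4331881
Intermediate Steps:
c(n, V) = n + 2*V (c(n, V) = (V + n) + V = n + 2*V)
c(1093, 10*(0 + 1)²) + 4330768 = (1093 + 2*(10*(0 + 1)²)) + 4330768 = (1093 + 2*(10*1²)) + 4330768 = (1093 + 2*(10*1)) + 4330768 = (1093 + 2*10) + 4330768 = (1093 + 20) + 4330768 = 1113 + 4330768 = 4331881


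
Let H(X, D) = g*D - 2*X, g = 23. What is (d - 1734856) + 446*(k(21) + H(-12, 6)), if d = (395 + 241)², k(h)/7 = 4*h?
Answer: -995860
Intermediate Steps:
k(h) = 28*h (k(h) = 7*(4*h) = 28*h)
H(X, D) = -2*X + 23*D (H(X, D) = 23*D - 2*X = -2*X + 23*D)
d = 404496 (d = 636² = 404496)
(d - 1734856) + 446*(k(21) + H(-12, 6)) = (404496 - 1734856) + 446*(28*21 + (-2*(-12) + 23*6)) = -1330360 + 446*(588 + (24 + 138)) = -1330360 + 446*(588 + 162) = -1330360 + 446*750 = -1330360 + 334500 = -995860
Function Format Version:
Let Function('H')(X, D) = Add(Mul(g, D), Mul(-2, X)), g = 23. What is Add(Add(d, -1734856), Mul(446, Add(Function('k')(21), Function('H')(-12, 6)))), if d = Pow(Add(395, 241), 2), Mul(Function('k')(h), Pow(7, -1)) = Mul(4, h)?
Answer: -995860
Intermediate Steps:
Function('k')(h) = Mul(28, h) (Function('k')(h) = Mul(7, Mul(4, h)) = Mul(28, h))
Function('H')(X, D) = Add(Mul(-2, X), Mul(23, D)) (Function('H')(X, D) = Add(Mul(23, D), Mul(-2, X)) = Add(Mul(-2, X), Mul(23, D)))
d = 404496 (d = Pow(636, 2) = 404496)
Add(Add(d, -1734856), Mul(446, Add(Function('k')(21), Function('H')(-12, 6)))) = Add(Add(404496, -1734856), Mul(446, Add(Mul(28, 21), Add(Mul(-2, -12), Mul(23, 6))))) = Add(-1330360, Mul(446, Add(588, Add(24, 138)))) = Add(-1330360, Mul(446, Add(588, 162))) = Add(-1330360, Mul(446, 750)) = Add(-1330360, 334500) = -995860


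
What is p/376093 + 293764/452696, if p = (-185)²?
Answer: 31494026163/42563949182 ≈ 0.73992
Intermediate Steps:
p = 34225
p/376093 + 293764/452696 = 34225/376093 + 293764/452696 = 34225*(1/376093) + 293764*(1/452696) = 34225/376093 + 73441/113174 = 31494026163/42563949182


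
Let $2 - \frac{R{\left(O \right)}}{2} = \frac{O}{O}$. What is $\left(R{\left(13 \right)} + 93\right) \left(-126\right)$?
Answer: $-11970$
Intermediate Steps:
$R{\left(O \right)} = 2$ ($R{\left(O \right)} = 4 - 2 \frac{O}{O} = 4 - 2 = 2$)
$\left(R{\left(13 \right)} + 93\right) \left(-126\right) = \left(2 + 93\right) \left(-126\right) = 95 \left(-126\right) = -11970$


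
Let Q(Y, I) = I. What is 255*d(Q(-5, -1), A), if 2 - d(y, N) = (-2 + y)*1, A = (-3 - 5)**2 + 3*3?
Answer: 1275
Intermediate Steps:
A = 73 (A = (-8)**2 + 9 = 64 + 9 = 73)
d(y, N) = 4 - y (d(y, N) = 2 - (-2 + y) = 2 + (2 - y) = 4 - y)
255*d(Q(-5, -1), A) = 255*(4 - 1*(-1)) = 255*(4 + 1) = 255*5 = 1275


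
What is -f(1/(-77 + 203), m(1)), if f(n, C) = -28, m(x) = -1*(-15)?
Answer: 28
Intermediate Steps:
m(x) = 15
-f(1/(-77 + 203), m(1)) = -1*(-28) = 28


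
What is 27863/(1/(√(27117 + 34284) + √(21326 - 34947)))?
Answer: 27863*√61401 + 27863*I*√13621 ≈ 6.9042e+6 + 3.2519e+6*I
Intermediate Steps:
27863/(1/(√(27117 + 34284) + √(21326 - 34947))) = 27863/(1/(√61401 + √(-13621))) = 27863/(1/(√61401 + I*√13621)) = 27863*(√61401 + I*√13621) = 27863*√61401 + 27863*I*√13621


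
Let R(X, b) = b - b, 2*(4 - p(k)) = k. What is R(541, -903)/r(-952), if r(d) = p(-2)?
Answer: 0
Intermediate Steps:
p(k) = 4 - k/2
r(d) = 5 (r(d) = 4 - 1/2*(-2) = 4 + 1 = 5)
R(X, b) = 0
R(541, -903)/r(-952) = 0/5 = 0*(1/5) = 0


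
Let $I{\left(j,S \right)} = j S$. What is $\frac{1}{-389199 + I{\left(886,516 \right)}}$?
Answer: $\frac{1}{67977} \approx 1.4711 \cdot 10^{-5}$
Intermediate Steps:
$I{\left(j,S \right)} = S j$
$\frac{1}{-389199 + I{\left(886,516 \right)}} = \frac{1}{-389199 + 516 \cdot 886} = \frac{1}{-389199 + 457176} = \frac{1}{67977}$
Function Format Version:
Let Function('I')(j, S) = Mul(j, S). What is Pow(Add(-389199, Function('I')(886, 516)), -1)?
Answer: Rational(1, 67977) ≈ 1.4711e-5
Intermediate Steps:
Function('I')(j, S) = Mul(S, j)
Pow(Add(-389199, Function('I')(886, 516)), -1) = Pow(Add(-389199, Mul(516, 886)), -1) = Pow(Add(-389199, 457176), -1) = Pow(67977, -1) = Rational(1, 67977)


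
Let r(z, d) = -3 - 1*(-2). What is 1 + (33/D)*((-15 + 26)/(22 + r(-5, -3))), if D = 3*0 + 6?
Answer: 163/42 ≈ 3.8810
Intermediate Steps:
r(z, d) = -1 (r(z, d) = -3 + 2 = -1)
D = 6 (D = 0 + 6 = 6)
1 + (33/D)*((-15 + 26)/(22 + r(-5, -3))) = 1 + (33/6)*((-15 + 26)/(22 - 1)) = 1 + (33*(1/6))*(11/21) = 1 + 11*(11*(1/21))/2 = 1 + (11/2)*(11/21) = 1 + 121/42 = 163/42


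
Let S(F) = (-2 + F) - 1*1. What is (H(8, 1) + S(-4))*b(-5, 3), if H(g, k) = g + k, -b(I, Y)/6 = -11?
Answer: 132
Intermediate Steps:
S(F) = -3 + F (S(F) = (-2 + F) - 1 = -3 + F)
b(I, Y) = 66 (b(I, Y) = -6*(-11) = 66)
(H(8, 1) + S(-4))*b(-5, 3) = ((8 + 1) + (-3 - 4))*66 = (9 - 7)*66 = 2*66 = 132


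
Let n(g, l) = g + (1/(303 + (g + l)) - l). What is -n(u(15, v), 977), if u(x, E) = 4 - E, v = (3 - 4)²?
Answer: 1249641/1283 ≈ 974.00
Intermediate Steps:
v = 1 (v = (-1)² = 1)
n(g, l) = g + 1/(303 + g + l) - l (n(g, l) = g + (1/(303 + g + l) - l) = g + 1/(303 + g + l) - l)
-n(u(15, v), 977) = -(1 + (4 - 1*1)² - 1*977² - 303*977 + 303*(4 - 1*1))/(303 + (4 - 1*1) + 977) = -(1 + (4 - 1)² - 1*954529 - 296031 + 303*(4 - 1))/(303 + (4 - 1) + 977) = -(1 + 3² - 954529 - 296031 + 303*3)/(303 + 3 + 977) = -(1 + 9 - 954529 - 296031 + 909)/1283 = -(-1249641)/1283 = -1*(-1249641/1283) = 1249641/1283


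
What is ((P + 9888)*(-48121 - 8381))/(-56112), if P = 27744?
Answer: 6328224/167 ≈ 37894.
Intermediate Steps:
((P + 9888)*(-48121 - 8381))/(-56112) = ((27744 + 9888)*(-48121 - 8381))/(-56112) = (37632*(-56502))*(-1/56112) = -2126283264*(-1/56112) = 6328224/167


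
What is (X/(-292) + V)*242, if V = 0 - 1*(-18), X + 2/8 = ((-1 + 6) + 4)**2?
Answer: 2504821/584 ≈ 4289.1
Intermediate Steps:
X = 323/4 (X = -1/4 + ((-1 + 6) + 4)**2 = -1/4 + (5 + 4)**2 = -1/4 + 9**2 = -1/4 + 81 = 323/4 ≈ 80.750)
V = 18 (V = 0 + 18 = 18)
(X/(-292) + V)*242 = ((323/4)/(-292) + 18)*242 = ((323/4)*(-1/292) + 18)*242 = (-323/1168 + 18)*242 = (20701/1168)*242 = 2504821/584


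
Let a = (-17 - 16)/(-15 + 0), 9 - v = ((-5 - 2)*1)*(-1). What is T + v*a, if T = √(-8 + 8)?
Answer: 22/5 ≈ 4.4000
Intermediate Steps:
v = 2 (v = 9 - (-5 - 2)*1*(-1) = 9 - (-7*1)*(-1) = 9 - (-7)*(-1) = 9 - 1*7 = 9 - 7 = 2)
a = 11/5 (a = -33/(-15) = -33*(-1/15) = 11/5 ≈ 2.2000)
T = 0 (T = √0 = 0)
T + v*a = 0 + 2*(11/5) = 0 + 22/5 = 22/5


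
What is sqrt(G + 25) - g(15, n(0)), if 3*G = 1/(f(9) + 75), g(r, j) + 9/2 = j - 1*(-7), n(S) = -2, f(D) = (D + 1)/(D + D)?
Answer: -1/2 + 7*sqrt(58990)/340 ≈ 4.5004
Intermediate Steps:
f(D) = (1 + D)/(2*D) (f(D) = (1 + D)/((2*D)) = (1 + D)*(1/(2*D)) = (1 + D)/(2*D))
g(r, j) = 5/2 + j (g(r, j) = -9/2 + (j - 1*(-7)) = -9/2 + (j + 7) = -9/2 + (7 + j) = 5/2 + j)
G = 3/680 (G = 1/(3*((1/2)*(1 + 9)/9 + 75)) = 1/(3*((1/2)*(1/9)*10 + 75)) = 1/(3*(5/9 + 75)) = 1/(3*(680/9)) = (1/3)*(9/680) = 3/680 ≈ 0.0044118)
sqrt(G + 25) - g(15, n(0)) = sqrt(3/680 + 25) - (5/2 - 2) = sqrt(17003/680) - 1*1/2 = 7*sqrt(58990)/340 - 1/2 = -1/2 + 7*sqrt(58990)/340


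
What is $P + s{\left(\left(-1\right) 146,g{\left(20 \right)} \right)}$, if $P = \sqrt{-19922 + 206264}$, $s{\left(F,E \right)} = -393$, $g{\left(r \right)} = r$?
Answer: $-393 + \sqrt{186342} \approx 38.673$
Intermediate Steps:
$P = \sqrt{186342} \approx 431.67$
$P + s{\left(\left(-1\right) 146,g{\left(20 \right)} \right)} = \sqrt{186342} - 393 = -393 + \sqrt{186342}$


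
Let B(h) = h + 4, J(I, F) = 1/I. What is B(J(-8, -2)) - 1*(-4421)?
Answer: 35399/8 ≈ 4424.9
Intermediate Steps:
B(h) = 4 + h
B(J(-8, -2)) - 1*(-4421) = (4 + 1/(-8)) - 1*(-4421) = (4 - 1/8) + 4421 = 31/8 + 4421 = 35399/8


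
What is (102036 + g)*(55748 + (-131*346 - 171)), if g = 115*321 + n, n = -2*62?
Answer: 1423115577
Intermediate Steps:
n = -124
g = 36791 (g = 115*321 - 124 = 36915 - 124 = 36791)
(102036 + g)*(55748 + (-131*346 - 171)) = (102036 + 36791)*(55748 + (-131*346 - 171)) = 138827*(55748 + (-45326 - 171)) = 138827*(55748 - 45497) = 138827*10251 = 1423115577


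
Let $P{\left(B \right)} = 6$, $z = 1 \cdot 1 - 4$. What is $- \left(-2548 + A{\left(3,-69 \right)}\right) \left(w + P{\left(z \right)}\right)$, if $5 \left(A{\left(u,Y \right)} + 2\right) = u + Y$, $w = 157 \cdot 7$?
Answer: $2832336$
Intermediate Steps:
$z = -3$ ($z = 1 - 4 = -3$)
$w = 1099$
$A{\left(u,Y \right)} = -2 + \frac{Y}{5} + \frac{u}{5}$ ($A{\left(u,Y \right)} = -2 + \frac{u + Y}{5} = -2 + \frac{Y + u}{5} = -2 + \left(\frac{Y}{5} + \frac{u}{5}\right) = -2 + \frac{Y}{5} + \frac{u}{5}$)
$- \left(-2548 + A{\left(3,-69 \right)}\right) \left(w + P{\left(z \right)}\right) = - \left(-2548 + \left(-2 + \frac{1}{5} \left(-69\right) + \frac{1}{5} \cdot 3\right)\right) \left(1099 + 6\right) = - \left(-2548 - \frac{76}{5}\right) 1105 = - \frac{\left(-12816\right) 1105}{5} = \left(-1\right) \left(-2832336\right) = 2832336$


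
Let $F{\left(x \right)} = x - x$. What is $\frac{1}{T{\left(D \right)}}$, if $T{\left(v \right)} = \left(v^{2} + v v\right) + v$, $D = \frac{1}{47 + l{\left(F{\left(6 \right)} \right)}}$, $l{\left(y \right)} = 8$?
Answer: $\frac{3025}{57} \approx 53.07$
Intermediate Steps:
$F{\left(x \right)} = 0$
$D = \frac{1}{55}$ ($D = \frac{1}{47 + 8} = \frac{1}{55} \approx 0.018182$)
$T{\left(v \right)} = v + 2 v^{2}$ ($T{\left(v \right)} = \left(v^{2} + v^{2}\right) + v = 2 v^{2} + v = v + 2 v^{2}$)
$\frac{1}{T{\left(D \right)}} = \frac{1}{\frac{1}{55} \left(1 + 2 \cdot \frac{1}{55}\right)} = \frac{1}{\frac{1}{55} \left(1 + \frac{2}{55}\right)} = \frac{1}{\frac{1}{55} \cdot \frac{57}{55}} = \frac{1}{\frac{57}{3025}} = \frac{3025}{57}$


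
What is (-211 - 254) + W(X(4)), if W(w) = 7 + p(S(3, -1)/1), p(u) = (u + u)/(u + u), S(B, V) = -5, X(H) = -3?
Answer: -457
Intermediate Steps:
p(u) = 1 (p(u) = (2*u)/((2*u)) = (2*u)*(1/(2*u)) = 1)
W(w) = 8 (W(w) = 7 + 1 = 8)
(-211 - 254) + W(X(4)) = (-211 - 254) + 8 = -465 + 8 = -457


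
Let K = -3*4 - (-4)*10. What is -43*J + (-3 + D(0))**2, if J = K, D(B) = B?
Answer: -1195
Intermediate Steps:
K = 28 (K = -12 - 1*(-40) = -12 + 40 = 28)
J = 28
-43*J + (-3 + D(0))**2 = -43*28 + (-3 + 0)**2 = -1204 + (-3)**2 = -1204 + 9 = -1195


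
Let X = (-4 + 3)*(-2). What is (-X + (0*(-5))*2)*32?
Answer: -64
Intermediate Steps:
X = 2 (X = -1*(-2) = 2)
(-X + (0*(-5))*2)*32 = (-1*2 + (0*(-5))*2)*32 = (-2 + 0*2)*32 = (-2 + 0)*32 = -2*32 = -64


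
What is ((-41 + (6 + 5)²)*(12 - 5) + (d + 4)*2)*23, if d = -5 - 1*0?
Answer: 12834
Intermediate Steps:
d = -5 (d = -5 + 0 = -5)
((-41 + (6 + 5)²)*(12 - 5) + (d + 4)*2)*23 = ((-41 + (6 + 5)²)*(12 - 5) + (-5 + 4)*2)*23 = ((-41 + 11²)*7 - 1*2)*23 = ((-41 + 121)*7 - 2)*23 = (80*7 - 2)*23 = (560 - 2)*23 = 558*23 = 12834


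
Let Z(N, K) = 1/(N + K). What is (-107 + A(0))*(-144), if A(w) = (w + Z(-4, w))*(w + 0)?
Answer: 15408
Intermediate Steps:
Z(N, K) = 1/(K + N)
A(w) = w*(w + 1/(-4 + w)) (A(w) = (w + 1/(w - 4))*(w + 0) = (w + 1/(-4 + w))*w = w*(w + 1/(-4 + w)))
(-107 + A(0))*(-144) = (-107 + 0*(1 + 0*(-4 + 0))/(-4 + 0))*(-144) = (-107 + 0*(1 + 0*(-4))/(-4))*(-144) = (-107 + 0*(-¼)*(1 + 0))*(-144) = (-107 + 0*(-¼)*1)*(-144) = (-107 + 0)*(-144) = -107*(-144) = 15408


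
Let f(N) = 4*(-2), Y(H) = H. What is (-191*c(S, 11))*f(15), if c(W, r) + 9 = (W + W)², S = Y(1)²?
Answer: -7640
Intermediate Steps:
f(N) = -8
S = 1 (S = 1² = 1)
c(W, r) = -9 + 4*W² (c(W, r) = -9 + (W + W)² = -9 + (2*W)² = -9 + 4*W²)
(-191*c(S, 11))*f(15) = -191*(-9 + 4*1²)*(-8) = -191*(-9 + 4*1)*(-8) = -191*(-9 + 4)*(-8) = -191*(-5)*(-8) = 955*(-8) = -7640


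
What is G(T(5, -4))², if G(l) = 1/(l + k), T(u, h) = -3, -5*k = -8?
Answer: 25/49 ≈ 0.51020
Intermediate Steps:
k = 8/5 (k = -⅕*(-8) = 8/5 ≈ 1.6000)
G(l) = 1/(8/5 + l) (G(l) = 1/(l + 8/5) = 1/(8/5 + l))
G(T(5, -4))² = (5/(8 + 5*(-3)))² = (5/(8 - 15))² = (5/(-7))² = (5*(-⅐))² = (-5/7)² = 25/49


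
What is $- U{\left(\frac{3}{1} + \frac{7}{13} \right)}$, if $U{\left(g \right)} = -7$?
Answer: $7$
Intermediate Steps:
$- U{\left(\frac{3}{1} + \frac{7}{13} \right)} = \left(-1\right) \left(-7\right) = 7$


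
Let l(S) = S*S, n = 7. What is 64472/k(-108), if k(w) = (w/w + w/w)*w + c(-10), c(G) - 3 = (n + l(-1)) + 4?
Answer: -64472/201 ≈ -320.76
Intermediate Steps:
l(S) = S²
c(G) = 15 (c(G) = 3 + ((7 + (-1)²) + 4) = 3 + ((7 + 1) + 4) = 3 + (8 + 4) = 3 + 12 = 15)
k(w) = 15 + 2*w (k(w) = (w/w + w/w)*w + 15 = (1 + 1)*w + 15 = 2*w + 15 = 15 + 2*w)
64472/k(-108) = 64472/(15 + 2*(-108)) = 64472/(15 - 216) = 64472/(-201) = 64472*(-1/201) = -64472/201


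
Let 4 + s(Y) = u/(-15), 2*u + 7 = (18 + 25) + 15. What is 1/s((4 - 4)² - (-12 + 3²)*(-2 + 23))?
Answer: -10/57 ≈ -0.17544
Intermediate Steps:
u = 51/2 (u = -7/2 + ((18 + 25) + 15)/2 = -7/2 + (43 + 15)/2 = -7/2 + (½)*58 = -7/2 + 29 = 51/2 ≈ 25.500)
s(Y) = -57/10 (s(Y) = -4 + (51/2)/(-15) = -4 + (51/2)*(-1/15) = -4 - 17/10 = -57/10)
1/s((4 - 4)² - (-12 + 3²)*(-2 + 23)) = 1/(-57/10) = -10/57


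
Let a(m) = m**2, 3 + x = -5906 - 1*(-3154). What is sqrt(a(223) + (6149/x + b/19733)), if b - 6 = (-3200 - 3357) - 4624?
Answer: sqrt(146965273022829552095)/54364415 ≈ 222.99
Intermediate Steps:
x = -2755 (x = -3 + (-5906 - 1*(-3154)) = -3 + (-5906 + 3154) = -3 - 2752 = -2755)
b = -11175 (b = 6 + ((-3200 - 3357) - 4624) = 6 + (-6557 - 4624) = 6 - 11181 = -11175)
sqrt(a(223) + (6149/x + b/19733)) = sqrt(223**2 + (6149/(-2755) - 11175/19733)) = sqrt(49729 + (6149*(-1/2755) - 11175*1/19733)) = sqrt(49729 + (-6149/2755 - 11175/19733)) = sqrt(49729 - 152125342/54364415) = sqrt(2703335868193/54364415) = sqrt(146965273022829552095)/54364415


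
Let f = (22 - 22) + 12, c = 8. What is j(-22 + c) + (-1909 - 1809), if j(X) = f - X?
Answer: -3692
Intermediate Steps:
f = 12 (f = 0 + 12 = 12)
j(X) = 12 - X
j(-22 + c) + (-1909 - 1809) = (12 - (-22 + 8)) + (-1909 - 1809) = (12 - 1*(-14)) - 3718 = (12 + 14) - 3718 = 26 - 3718 = -3692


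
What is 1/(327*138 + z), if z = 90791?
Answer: 1/135917 ≈ 7.3574e-6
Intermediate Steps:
1/(327*138 + z) = 1/(327*138 + 90791) = 1/(45126 + 90791) = 1/135917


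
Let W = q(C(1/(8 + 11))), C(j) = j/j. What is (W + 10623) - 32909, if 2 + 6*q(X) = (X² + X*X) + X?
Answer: -133715/6 ≈ -22286.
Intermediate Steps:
C(j) = 1
q(X) = -⅓ + X²/3 + X/6 (q(X) = -⅓ + ((X² + X*X) + X)/6 = -⅓ + ((X² + X²) + X)/6 = -⅓ + (2*X² + X)/6 = -⅓ + (X + 2*X²)/6 = -⅓ + (X²/3 + X/6) = -⅓ + X²/3 + X/6)
W = ⅙ (W = -⅓ + (⅓)*1² + (⅙)*1 = -⅓ + (⅓)*1 + ⅙ = -⅓ + ⅓ + ⅙ = ⅙ ≈ 0.16667)
(W + 10623) - 32909 = (⅙ + 10623) - 32909 = 63739/6 - 32909 = -133715/6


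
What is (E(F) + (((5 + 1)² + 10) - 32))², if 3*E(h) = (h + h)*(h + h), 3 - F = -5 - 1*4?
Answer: 42436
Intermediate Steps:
F = 12 (F = 3 - (-5 - 1*4) = 3 - (-5 - 4) = 3 - 1*(-9) = 3 + 9 = 12)
E(h) = 4*h²/3 (E(h) = ((h + h)*(h + h))/3 = ((2*h)*(2*h))/3 = (4*h²)/3 = 4*h²/3)
(E(F) + (((5 + 1)² + 10) - 32))² = ((4/3)*12² + (((5 + 1)² + 10) - 32))² = ((4/3)*144 + ((6² + 10) - 32))² = (192 + ((36 + 10) - 32))² = (192 + (46 - 32))² = (192 + 14)² = 206² = 42436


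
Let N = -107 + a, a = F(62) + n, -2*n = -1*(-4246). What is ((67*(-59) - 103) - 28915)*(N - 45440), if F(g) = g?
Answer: 1569683368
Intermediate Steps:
n = -2123 (n = -(-1)*(-4246)/2 = -½*4246 = -2123)
a = -2061 (a = 62 - 2123 = -2061)
N = -2168 (N = -107 - 2061 = -2168)
((67*(-59) - 103) - 28915)*(N - 45440) = ((67*(-59) - 103) - 28915)*(-2168 - 45440) = ((-3953 - 103) - 28915)*(-47608) = (-4056 - 28915)*(-47608) = -32971*(-47608) = 1569683368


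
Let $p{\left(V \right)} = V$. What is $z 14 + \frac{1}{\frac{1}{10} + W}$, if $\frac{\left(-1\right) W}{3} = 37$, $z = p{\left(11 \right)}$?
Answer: $\frac{170776}{1109} \approx 153.99$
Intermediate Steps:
$z = 11$
$W = -111$ ($W = \left(-3\right) 37 = -111$)
$z 14 + \frac{1}{\frac{1}{10} + W} = 11 \cdot 14 + \frac{1}{\frac{1}{10} - 111} = 154 + \frac{1}{\frac{1}{10} - 111} = 154 + \frac{1}{- \frac{1109}{10}} = 154 - \frac{10}{1109} = \frac{170776}{1109}$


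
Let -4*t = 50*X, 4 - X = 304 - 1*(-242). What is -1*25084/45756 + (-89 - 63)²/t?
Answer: 221800631/77499225 ≈ 2.8620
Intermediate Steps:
X = -542 (X = 4 - (304 - 1*(-242)) = 4 - (304 + 242) = 4 - 1*546 = 4 - 546 = -542)
t = 6775 (t = -25*(-542)/2 = -¼*(-27100) = 6775)
-1*25084/45756 + (-89 - 63)²/t = -1*25084/45756 + (-89 - 63)²/6775 = -25084*1/45756 + (-152)²*(1/6775) = -6271/11439 + 23104*(1/6775) = -6271/11439 + 23104/6775 = 221800631/77499225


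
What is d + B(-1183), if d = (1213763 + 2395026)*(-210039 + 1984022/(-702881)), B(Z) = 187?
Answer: -532781421637843862/702881 ≈ -7.5800e+11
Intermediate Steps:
d = -532781421769282609/702881 (d = 3608789*(-210039 + 1984022*(-1/702881)) = 3608789*(-210039 - 1984022/702881) = 3608789*(-147634406381/702881) = -532781421769282609/702881 ≈ -7.5800e+11)
d + B(-1183) = -532781421769282609/702881 + 187 = -532781421637843862/702881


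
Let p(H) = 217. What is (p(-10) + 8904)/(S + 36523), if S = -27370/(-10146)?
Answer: 46270833/185294864 ≈ 0.24971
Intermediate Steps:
S = 13685/5073 (S = -27370*(-1/10146) = 13685/5073 ≈ 2.6976)
(p(-10) + 8904)/(S + 36523) = (217 + 8904)/(13685/5073 + 36523) = 9121/(185294864/5073) = 9121*(5073/185294864) = 46270833/185294864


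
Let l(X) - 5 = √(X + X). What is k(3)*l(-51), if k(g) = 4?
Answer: 20 + 4*I*√102 ≈ 20.0 + 40.398*I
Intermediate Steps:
l(X) = 5 + √2*√X (l(X) = 5 + √(X + X) = 5 + √(2*X) = 5 + √2*√X)
k(3)*l(-51) = 4*(5 + √2*√(-51)) = 4*(5 + √2*(I*√51)) = 4*(5 + I*√102) = 20 + 4*I*√102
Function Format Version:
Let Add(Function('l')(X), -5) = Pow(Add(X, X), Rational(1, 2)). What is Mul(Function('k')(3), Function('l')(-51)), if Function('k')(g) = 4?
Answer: Add(20, Mul(4, I, Pow(102, Rational(1, 2)))) ≈ Add(20.000, Mul(40.398, I))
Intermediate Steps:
Function('l')(X) = Add(5, Mul(Pow(2, Rational(1, 2)), Pow(X, Rational(1, 2)))) (Function('l')(X) = Add(5, Pow(Add(X, X), Rational(1, 2))) = Add(5, Pow(Mul(2, X), Rational(1, 2))) = Add(5, Mul(Pow(2, Rational(1, 2)), Pow(X, Rational(1, 2)))))
Mul(Function('k')(3), Function('l')(-51)) = Mul(4, Add(5, Mul(Pow(2, Rational(1, 2)), Pow(-51, Rational(1, 2))))) = Mul(4, Add(5, Mul(Pow(2, Rational(1, 2)), Mul(I, Pow(51, Rational(1, 2)))))) = Mul(4, Add(5, Mul(I, Pow(102, Rational(1, 2))))) = Add(20, Mul(4, I, Pow(102, Rational(1, 2))))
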